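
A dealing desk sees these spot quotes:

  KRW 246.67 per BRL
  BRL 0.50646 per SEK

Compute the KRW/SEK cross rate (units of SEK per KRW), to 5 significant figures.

1 KRW ÷ 246.67 = 0.004054 BRL
0.004054 BRL ÷ 0.50646 = 0.00800458 SEK

KRW/SEK = 0.0080046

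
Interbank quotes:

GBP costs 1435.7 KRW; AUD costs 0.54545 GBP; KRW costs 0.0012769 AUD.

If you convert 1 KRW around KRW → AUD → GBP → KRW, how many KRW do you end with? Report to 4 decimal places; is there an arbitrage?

0.9999 (no arbitrage)

Around KRW → AUD → GBP → KRW: 1 × 0.0012769 × 0.54545 × 1435.7 = 0.999944
Product ≈ 1 (deviation 0.006%, within rounding noise).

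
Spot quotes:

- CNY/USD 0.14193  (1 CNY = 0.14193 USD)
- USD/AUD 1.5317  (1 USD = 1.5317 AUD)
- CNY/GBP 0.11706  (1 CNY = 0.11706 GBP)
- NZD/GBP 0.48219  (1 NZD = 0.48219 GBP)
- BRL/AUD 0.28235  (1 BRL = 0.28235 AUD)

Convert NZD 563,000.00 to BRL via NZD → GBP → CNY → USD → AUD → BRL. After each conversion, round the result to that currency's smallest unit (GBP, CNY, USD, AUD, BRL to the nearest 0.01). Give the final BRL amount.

NZD 563,000.00 × 0.48219 = GBP 271,472.97
GBP 271,472.97 ÷ 0.11706 = CNY 2,319,092.52
CNY 2,319,092.52 × 0.14193 = USD 329,148.80
USD 329,148.80 × 1.5317 = AUD 504,157.22
AUD 504,157.22 ÷ 0.28235 = BRL 1,785,575.42

BRL 1,785,575.42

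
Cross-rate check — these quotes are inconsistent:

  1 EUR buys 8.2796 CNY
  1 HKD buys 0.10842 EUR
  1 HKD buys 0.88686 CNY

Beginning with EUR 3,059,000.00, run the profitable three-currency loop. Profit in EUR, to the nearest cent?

Profit: EUR 37,300.97

Profitable loop is EUR → CNY → HKD → EUR:
EUR 3,059,000.00 × 8.2796 = CNY 25,327,296.40
CNY 25,327,296.40 ÷ 0.88686 = HKD 28,558,392.98
HKD 28,558,392.98 × 0.10842 = EUR 3,096,300.97
Profit = EUR 3,096,300.97 − EUR 3,059,000.00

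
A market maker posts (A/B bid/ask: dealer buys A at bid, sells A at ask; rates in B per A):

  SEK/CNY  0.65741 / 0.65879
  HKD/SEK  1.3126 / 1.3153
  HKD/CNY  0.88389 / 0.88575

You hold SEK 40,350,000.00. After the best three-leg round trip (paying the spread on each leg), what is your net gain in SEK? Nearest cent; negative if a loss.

Best loop SEK → HKD → CNY → SEK:
SEK 40,350,000.00 ÷ 1.3153 (buy HKD at ask) = HKD 30,677,412.00
HKD 30,677,412.00 × 0.88389 (sell HKD at bid) = CNY 27,115,457.69
CNY 27,115,457.69 ÷ 0.65879 (buy SEK at ask) = SEK 41,159,485.86

Net profit: SEK 809,485.86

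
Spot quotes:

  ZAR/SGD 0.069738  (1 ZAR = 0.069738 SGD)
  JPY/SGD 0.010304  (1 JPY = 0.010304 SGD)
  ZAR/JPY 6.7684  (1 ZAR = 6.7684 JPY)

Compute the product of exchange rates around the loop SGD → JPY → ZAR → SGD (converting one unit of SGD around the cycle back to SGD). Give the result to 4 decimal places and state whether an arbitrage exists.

Around SGD → JPY → ZAR → SGD: 1 ÷ 0.010304 ÷ 6.7684 × 0.069738 = 0.999948
Product ≈ 1 (deviation 0.005%, within rounding noise).

0.9999 (no arbitrage)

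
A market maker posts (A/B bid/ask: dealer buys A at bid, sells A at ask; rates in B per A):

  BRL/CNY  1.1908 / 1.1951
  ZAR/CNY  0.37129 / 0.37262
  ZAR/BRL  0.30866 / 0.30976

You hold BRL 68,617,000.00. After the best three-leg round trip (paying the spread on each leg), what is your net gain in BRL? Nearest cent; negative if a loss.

Best loop BRL → ZAR → CNY → BRL:
BRL 68,617,000.00 ÷ 0.30976 (buy ZAR at ask) = ZAR 221,516,658.06
ZAR 221,516,658.06 × 0.37129 (sell ZAR at bid) = CNY 82,246,919.97
CNY 82,246,919.97 ÷ 1.1951 (buy BRL at ask) = BRL 68,820,115.45

Net profit: BRL 203,115.45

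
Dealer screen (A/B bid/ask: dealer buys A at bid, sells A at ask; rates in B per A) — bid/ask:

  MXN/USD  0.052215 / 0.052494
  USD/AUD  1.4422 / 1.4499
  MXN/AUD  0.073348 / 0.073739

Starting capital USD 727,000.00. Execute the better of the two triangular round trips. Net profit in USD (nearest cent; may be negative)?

Net profit: USD 15,434.15

Best loop USD → AUD → MXN → USD:
USD 727,000.00 × 1.4422 (sell USD at bid) = AUD 1,048,479.40
AUD 1,048,479.40 ÷ 0.073739 (buy MXN at ask) = MXN 14,218,790.60
MXN 14,218,790.60 × 0.052215 (sell MXN at bid) = USD 742,434.15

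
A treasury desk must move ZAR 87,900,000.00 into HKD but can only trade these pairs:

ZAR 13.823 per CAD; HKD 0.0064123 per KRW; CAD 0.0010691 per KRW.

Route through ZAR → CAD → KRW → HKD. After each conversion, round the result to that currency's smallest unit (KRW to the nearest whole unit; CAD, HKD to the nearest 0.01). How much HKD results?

ZAR 87,900,000.00 ÷ 13.823 = CAD 6,358,966.94
CAD 6,358,966.94 ÷ 0.0010691 = KRW 5,947,962,716
KRW 5,947,962,716 × 0.0064123 = HKD 38,140,121.32

HKD 38,140,121.32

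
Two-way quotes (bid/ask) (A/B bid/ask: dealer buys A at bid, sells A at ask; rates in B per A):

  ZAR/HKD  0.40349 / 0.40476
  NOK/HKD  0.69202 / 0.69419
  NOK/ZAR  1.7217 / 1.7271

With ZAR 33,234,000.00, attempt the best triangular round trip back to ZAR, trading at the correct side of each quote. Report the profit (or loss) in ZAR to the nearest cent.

Best loop ZAR → HKD → NOK → ZAR:
ZAR 33,234,000.00 × 0.40349 (sell ZAR at bid) = HKD 13,409,586.66
HKD 13,409,586.66 ÷ 0.69419 (buy NOK at ask) = NOK 19,316,882.50
NOK 19,316,882.50 × 1.7217 (sell NOK at bid) = ZAR 33,257,876.59

Net profit: ZAR 23,876.59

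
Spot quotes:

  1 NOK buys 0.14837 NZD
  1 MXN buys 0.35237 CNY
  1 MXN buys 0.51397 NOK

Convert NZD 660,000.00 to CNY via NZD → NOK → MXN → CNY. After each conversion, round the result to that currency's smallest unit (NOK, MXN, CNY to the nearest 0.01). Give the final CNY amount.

CNY 3,049,713.17

NZD 660,000.00 ÷ 0.14837 = NOK 4,448,338.61
NOK 4,448,338.61 ÷ 0.51397 = MXN 8,654,860.42
MXN 8,654,860.42 × 0.35237 = CNY 3,049,713.17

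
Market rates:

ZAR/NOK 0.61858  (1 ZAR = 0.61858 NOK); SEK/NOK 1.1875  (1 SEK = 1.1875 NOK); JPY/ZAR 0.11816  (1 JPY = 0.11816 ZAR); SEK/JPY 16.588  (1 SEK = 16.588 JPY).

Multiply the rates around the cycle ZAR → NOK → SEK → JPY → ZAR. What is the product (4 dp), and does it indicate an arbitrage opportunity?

Around ZAR → NOK → SEK → JPY → ZAR: 1 × 0.61858 ÷ 1.1875 × 16.588 × 0.11816 = 1.021002
Product > 1; profitable direction is ZAR → NOK → SEK → JPY → ZAR.

1.0210 (arbitrage exists)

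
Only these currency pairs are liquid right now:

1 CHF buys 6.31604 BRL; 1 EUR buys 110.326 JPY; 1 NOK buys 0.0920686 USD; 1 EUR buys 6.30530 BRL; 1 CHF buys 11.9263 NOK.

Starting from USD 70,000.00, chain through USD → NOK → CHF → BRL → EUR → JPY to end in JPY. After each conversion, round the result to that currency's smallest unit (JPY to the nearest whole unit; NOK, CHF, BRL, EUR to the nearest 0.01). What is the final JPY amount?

USD 70,000.00 ÷ 0.0920686 = NOK 760,302.64
NOK 760,302.64 ÷ 11.9263 = CHF 63,750.09
CHF 63,750.09 × 6.31604 = BRL 402,648.12
BRL 402,648.12 ÷ 6.30530 = EUR 63,858.68
EUR 63,858.68 × 110.326 = JPY 7,045,273

JPY 7,045,273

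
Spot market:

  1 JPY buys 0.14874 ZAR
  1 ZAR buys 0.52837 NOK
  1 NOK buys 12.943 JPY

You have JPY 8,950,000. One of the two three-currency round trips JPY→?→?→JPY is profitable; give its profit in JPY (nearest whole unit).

Profitable loop is JPY → ZAR → NOK → JPY:
JPY 8,950,000 × 0.14874 = ZAR 1,331,223.00
ZAR 1,331,223.00 × 0.52837 = NOK 703,378.30
NOK 703,378.30 × 12.943 = JPY 9,103,825
Profit = JPY 9,103,825 − JPY 8,950,000

Profit: JPY 153,825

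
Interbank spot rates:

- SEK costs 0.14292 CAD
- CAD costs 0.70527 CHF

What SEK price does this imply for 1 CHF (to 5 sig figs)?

CHF/SEK = 9.9209

1 CHF ÷ 0.70527 = 1.4179 CAD
1.4179 CAD ÷ 0.14292 = 9.92091 SEK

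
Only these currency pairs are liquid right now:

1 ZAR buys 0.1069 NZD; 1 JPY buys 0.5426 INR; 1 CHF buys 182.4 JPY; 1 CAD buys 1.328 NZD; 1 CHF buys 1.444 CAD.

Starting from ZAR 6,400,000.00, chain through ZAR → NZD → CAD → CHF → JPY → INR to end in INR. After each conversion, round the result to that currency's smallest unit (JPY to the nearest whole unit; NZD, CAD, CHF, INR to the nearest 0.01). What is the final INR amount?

INR 35,309,944.05

ZAR 6,400,000.00 × 0.1069 = NZD 684,160.00
NZD 684,160.00 ÷ 1.328 = CAD 515,180.72
CAD 515,180.72 ÷ 1.444 = CHF 356,773.35
CHF 356,773.35 × 182.4 = JPY 65,075,459
JPY 65,075,459 × 0.5426 = INR 35,309,944.05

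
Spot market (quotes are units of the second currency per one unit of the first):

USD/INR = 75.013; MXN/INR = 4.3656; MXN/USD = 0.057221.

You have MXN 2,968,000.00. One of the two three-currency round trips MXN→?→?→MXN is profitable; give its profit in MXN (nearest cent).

Profit: MXN 50,671.53

Profitable loop is MXN → INR → USD → MXN:
MXN 2,968,000.00 × 4.3656 = INR 12,957,100.80
INR 12,957,100.80 ÷ 75.013 = USD 172,731.40
USD 172,731.40 ÷ 0.057221 = MXN 3,018,671.53
Profit = MXN 3,018,671.53 − MXN 2,968,000.00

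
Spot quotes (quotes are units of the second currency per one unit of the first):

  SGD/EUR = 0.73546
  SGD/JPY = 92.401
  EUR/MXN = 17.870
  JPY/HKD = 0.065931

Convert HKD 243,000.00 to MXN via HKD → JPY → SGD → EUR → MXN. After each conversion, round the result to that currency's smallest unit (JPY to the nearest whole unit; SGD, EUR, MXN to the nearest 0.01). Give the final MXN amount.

MXN 524,232.00

HKD 243,000.00 ÷ 0.065931 = JPY 3,685,671
JPY 3,685,671 ÷ 92.401 = SGD 39,887.78
SGD 39,887.78 × 0.73546 = EUR 29,335.87
EUR 29,335.87 × 17.870 = MXN 524,232.00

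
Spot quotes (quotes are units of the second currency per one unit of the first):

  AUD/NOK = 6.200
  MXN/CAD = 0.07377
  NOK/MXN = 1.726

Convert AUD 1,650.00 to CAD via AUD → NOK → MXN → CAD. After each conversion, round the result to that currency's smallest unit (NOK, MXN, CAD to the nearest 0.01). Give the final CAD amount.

CAD 1,302.56

AUD 1,650.00 × 6.200 = NOK 10,230.00
NOK 10,230.00 × 1.726 = MXN 17,656.98
MXN 17,656.98 × 0.07377 = CAD 1,302.56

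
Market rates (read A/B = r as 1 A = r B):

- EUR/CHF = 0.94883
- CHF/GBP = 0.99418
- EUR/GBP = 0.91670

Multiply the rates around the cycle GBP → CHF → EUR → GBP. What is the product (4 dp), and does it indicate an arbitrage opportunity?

Around GBP → CHF → EUR → GBP: 1 ÷ 0.99418 ÷ 0.94883 × 0.91670 = 0.971793
Product < 1; profitable direction is GBP → EUR → CHF → GBP.

0.9718 (arbitrage exists)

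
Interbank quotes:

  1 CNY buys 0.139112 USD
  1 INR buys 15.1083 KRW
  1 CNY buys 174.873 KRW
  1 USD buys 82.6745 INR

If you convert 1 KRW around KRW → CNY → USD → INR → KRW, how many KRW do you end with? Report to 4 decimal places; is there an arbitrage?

0.9936 (arbitrage exists)

Around KRW → CNY → USD → INR → KRW: 1 ÷ 174.873 × 0.139112 × 82.6745 × 15.1083 = 0.993640
Product < 1; profitable direction is KRW → INR → USD → CNY → KRW.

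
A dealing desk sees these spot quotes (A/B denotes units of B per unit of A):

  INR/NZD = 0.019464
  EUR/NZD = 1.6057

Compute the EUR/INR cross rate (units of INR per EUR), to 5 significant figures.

1 EUR × 1.6057 = 1.6057 NZD
1.6057 NZD ÷ 0.019464 = 82.4959 INR

EUR/INR = 82.496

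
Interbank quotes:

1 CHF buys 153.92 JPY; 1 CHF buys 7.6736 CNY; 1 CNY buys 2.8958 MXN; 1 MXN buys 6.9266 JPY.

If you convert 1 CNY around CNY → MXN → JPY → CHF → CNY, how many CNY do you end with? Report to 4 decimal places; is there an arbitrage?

1.0000 (no arbitrage)

Around CNY → MXN → JPY → CHF → CNY: 1 × 2.8958 × 6.9266 ÷ 153.92 × 7.6736 = 0.999983
Product ≈ 1 (deviation 0.002%, within rounding noise).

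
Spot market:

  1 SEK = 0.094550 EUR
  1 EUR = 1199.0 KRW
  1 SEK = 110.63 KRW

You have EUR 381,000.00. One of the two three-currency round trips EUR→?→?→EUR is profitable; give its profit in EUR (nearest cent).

Profitable loop is EUR → KRW → SEK → EUR:
EUR 381,000.00 × 1199.0 = KRW 456,819,000
KRW 456,819,000 ÷ 110.63 = SEK 4,129,250.66
SEK 4,129,250.66 × 0.094550 = EUR 390,420.65
Profit = EUR 390,420.65 − EUR 381,000.00

Profit: EUR 9,420.65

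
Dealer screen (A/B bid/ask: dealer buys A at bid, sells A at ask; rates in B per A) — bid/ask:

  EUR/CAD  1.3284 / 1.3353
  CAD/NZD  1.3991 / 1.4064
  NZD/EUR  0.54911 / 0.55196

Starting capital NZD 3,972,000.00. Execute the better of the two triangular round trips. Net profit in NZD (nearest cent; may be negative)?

Net profit: NZD 81,649.70

Best loop NZD → EUR → CAD → NZD:
NZD 3,972,000.00 × 0.54911 (sell NZD at bid) = EUR 2,181,064.92
EUR 2,181,064.92 × 1.3284 (sell EUR at bid) = CAD 2,897,326.64
CAD 2,897,326.64 × 1.3991 (sell CAD at bid) = NZD 4,053,649.70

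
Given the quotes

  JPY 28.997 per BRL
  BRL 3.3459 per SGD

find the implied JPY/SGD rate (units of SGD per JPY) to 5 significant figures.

JPY/SGD = 0.010307

1 JPY ÷ 28.997 = 0.0344863 BRL
0.0344863 BRL ÷ 3.3459 = 0.010307 SGD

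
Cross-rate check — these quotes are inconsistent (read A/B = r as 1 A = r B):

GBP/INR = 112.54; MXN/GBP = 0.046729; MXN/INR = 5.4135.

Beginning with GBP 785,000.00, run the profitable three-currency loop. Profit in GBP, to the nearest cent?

Profit: GBP 23,080.08

Profitable loop is GBP → MXN → INR → GBP:
GBP 785,000.00 ÷ 0.046729 = MXN 16,798,989.92
MXN 16,798,989.92 × 5.4135 = INR 90,941,331.94
INR 90,941,331.94 ÷ 112.54 = GBP 808,080.08
Profit = GBP 808,080.08 − GBP 785,000.00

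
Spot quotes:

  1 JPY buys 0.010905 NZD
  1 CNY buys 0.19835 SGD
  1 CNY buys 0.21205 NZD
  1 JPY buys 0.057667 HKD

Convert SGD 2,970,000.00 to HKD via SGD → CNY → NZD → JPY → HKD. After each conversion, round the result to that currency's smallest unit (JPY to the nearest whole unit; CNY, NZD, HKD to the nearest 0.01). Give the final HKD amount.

SGD 2,970,000.00 ÷ 0.19835 = CNY 14,973,531.64
CNY 14,973,531.64 × 0.21205 = NZD 3,175,137.38
NZD 3,175,137.38 ÷ 0.010905 = JPY 291,163,446
JPY 291,163,446 × 0.057667 = HKD 16,790,522.44

HKD 16,790,522.44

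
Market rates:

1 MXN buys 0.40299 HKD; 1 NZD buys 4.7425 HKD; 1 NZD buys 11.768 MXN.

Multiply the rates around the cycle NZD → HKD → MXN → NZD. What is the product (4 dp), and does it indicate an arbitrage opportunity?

1.0000 (no arbitrage)

Around NZD → HKD → MXN → NZD: 1 × 4.7425 ÷ 0.40299 ÷ 11.768 = 1.000024
Product ≈ 1 (deviation 0.002%, within rounding noise).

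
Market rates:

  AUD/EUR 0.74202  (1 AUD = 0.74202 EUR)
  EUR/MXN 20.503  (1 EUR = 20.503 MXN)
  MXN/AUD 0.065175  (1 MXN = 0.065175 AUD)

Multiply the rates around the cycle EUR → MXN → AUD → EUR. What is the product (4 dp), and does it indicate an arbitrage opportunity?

0.9915 (arbitrage exists)

Around EUR → MXN → AUD → EUR: 1 × 20.503 × 0.065175 × 0.74202 = 0.991549
Product < 1; profitable direction is EUR → AUD → MXN → EUR.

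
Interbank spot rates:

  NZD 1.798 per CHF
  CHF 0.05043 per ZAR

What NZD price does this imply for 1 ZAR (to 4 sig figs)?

ZAR/NZD = 0.09067

1 ZAR × 0.05043 = 0.05043 CHF
0.05043 CHF × 1.798 = 0.0906731 NZD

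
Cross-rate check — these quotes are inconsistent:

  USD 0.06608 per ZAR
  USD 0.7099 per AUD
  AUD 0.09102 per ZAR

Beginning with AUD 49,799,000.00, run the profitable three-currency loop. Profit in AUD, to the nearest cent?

Profit: AUD 1,129,003.24

Profitable loop is AUD → ZAR → USD → AUD:
AUD 49,799,000.00 ÷ 0.09102 = ZAR 547,121,511.76
ZAR 547,121,511.76 × 0.06608 = USD 36,153,789.50
USD 36,153,789.50 ÷ 0.7099 = AUD 50,928,003.24
Profit = AUD 50,928,003.24 − AUD 49,799,000.00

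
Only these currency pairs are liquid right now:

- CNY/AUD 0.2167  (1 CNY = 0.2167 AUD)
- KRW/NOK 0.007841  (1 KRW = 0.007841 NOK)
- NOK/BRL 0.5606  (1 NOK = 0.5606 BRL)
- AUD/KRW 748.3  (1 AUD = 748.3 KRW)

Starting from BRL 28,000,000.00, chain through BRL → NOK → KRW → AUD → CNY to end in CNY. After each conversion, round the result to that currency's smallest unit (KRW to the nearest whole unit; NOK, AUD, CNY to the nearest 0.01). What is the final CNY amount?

CNY 39,282,473.60

BRL 28,000,000.00 ÷ 0.5606 = NOK 49,946,485.91
NOK 49,946,485.91 ÷ 0.007841 = KRW 6,369,912,755
KRW 6,369,912,755 ÷ 748.3 = AUD 8,512,512.03
AUD 8,512,512.03 ÷ 0.2167 = CNY 39,282,473.60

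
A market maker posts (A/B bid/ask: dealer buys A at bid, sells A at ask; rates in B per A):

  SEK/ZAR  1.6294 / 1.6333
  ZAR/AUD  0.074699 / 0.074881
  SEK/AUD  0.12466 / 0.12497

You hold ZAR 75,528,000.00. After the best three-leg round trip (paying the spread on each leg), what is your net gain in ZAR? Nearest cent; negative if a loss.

Net profit: ZAR 1,455,474.73

Best loop ZAR → SEK → AUD → ZAR:
ZAR 75,528,000.00 ÷ 1.6333 (buy SEK at ask) = SEK 46,242,576.38
SEK 46,242,576.38 × 0.12466 (sell SEK at bid) = AUD 5,764,599.57
AUD 5,764,599.57 ÷ 0.074881 (buy ZAR at ask) = ZAR 76,983,474.73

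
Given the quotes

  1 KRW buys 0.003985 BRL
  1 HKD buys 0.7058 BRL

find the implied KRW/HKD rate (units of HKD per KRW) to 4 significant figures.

KRW/HKD = 0.005646

1 KRW × 0.003985 = 0.003985 BRL
0.003985 BRL ÷ 0.7058 = 0.00564608 HKD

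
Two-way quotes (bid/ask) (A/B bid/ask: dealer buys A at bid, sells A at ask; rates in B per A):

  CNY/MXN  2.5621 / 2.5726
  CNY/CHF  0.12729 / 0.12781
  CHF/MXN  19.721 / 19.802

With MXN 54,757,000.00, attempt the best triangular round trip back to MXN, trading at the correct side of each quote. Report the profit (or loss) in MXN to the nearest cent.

Best loop MXN → CHF → CNY → MXN:
MXN 54,757,000.00 ÷ 19.802 (buy CHF at ask) = CHF 2,765,225.73
CHF 2,765,225.73 ÷ 0.12781 (buy CNY at ask) = CNY 21,635,441.16
CNY 21,635,441.16 × 2.5621 (sell CNY at bid) = MXN 55,432,163.80

Net profit: MXN 675,163.80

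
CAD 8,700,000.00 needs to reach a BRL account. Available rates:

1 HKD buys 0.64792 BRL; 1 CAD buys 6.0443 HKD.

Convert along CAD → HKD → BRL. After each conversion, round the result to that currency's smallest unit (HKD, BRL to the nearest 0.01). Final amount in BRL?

CAD 8,700,000.00 × 6.0443 = HKD 52,585,410.00
HKD 52,585,410.00 × 0.64792 = BRL 34,071,138.85

BRL 34,071,138.85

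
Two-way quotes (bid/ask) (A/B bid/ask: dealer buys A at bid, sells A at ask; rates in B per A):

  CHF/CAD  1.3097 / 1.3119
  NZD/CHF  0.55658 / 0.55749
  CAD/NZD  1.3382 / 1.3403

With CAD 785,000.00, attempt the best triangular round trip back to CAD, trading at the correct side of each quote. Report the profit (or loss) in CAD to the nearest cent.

Net profit: CAD 15,810.62

Best loop CAD → CHF → NZD → CAD:
CAD 785,000.00 ÷ 1.3119 (buy CHF at ask) = CHF 598,368.78
CHF 598,368.78 ÷ 0.55749 (buy NZD at ask) = NZD 1,073,326.48
NZD 1,073,326.48 ÷ 1.3403 (buy CAD at ask) = CAD 800,810.62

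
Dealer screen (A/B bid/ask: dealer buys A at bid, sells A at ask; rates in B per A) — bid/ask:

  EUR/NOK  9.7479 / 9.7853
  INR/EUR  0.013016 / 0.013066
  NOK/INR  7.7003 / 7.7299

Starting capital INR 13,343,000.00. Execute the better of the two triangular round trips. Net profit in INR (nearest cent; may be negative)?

Best loop INR → NOK → EUR → INR:
INR 13,343,000.00 ÷ 7.7299 (buy NOK at ask) = NOK 1,726,154.28
NOK 1,726,154.28 ÷ 9.7853 (buy EUR at ask) = EUR 176,402.80
EUR 176,402.80 ÷ 0.013066 (buy INR at ask) = INR 13,500,902.83

Net profit: INR 157,902.83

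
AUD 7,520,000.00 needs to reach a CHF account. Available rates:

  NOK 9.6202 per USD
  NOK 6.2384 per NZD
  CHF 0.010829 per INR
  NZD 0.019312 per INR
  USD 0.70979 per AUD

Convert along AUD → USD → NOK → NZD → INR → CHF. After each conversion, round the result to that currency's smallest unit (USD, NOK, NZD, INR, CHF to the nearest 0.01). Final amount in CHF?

AUD 7,520,000.00 × 0.70979 = USD 5,337,620.80
USD 5,337,620.80 × 9.6202 = NOK 51,348,979.62
NOK 51,348,979.62 ÷ 6.2384 = NZD 8,231,113.69
NZD 8,231,113.69 ÷ 0.019312 = INR 426,217,568.87
INR 426,217,568.87 × 0.010829 = CHF 4,615,510.05

CHF 4,615,510.05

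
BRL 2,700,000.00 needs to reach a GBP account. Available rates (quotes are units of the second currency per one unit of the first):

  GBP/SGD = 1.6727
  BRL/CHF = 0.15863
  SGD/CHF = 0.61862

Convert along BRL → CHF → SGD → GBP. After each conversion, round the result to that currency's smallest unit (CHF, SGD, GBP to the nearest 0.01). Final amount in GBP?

GBP 413,911.10

BRL 2,700,000.00 × 0.15863 = CHF 428,301.00
CHF 428,301.00 ÷ 0.61862 = SGD 692,349.10
SGD 692,349.10 ÷ 1.6727 = GBP 413,911.10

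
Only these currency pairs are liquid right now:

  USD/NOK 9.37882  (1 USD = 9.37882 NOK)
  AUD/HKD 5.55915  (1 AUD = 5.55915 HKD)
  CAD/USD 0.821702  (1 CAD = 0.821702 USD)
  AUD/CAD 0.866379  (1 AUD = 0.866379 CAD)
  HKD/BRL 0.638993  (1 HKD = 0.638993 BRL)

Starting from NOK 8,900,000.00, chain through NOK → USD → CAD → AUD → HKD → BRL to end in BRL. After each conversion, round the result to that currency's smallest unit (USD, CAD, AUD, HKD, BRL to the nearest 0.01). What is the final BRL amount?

BRL 4,735,044.20

NOK 8,900,000.00 ÷ 9.37882 = USD 948,946.67
USD 948,946.67 ÷ 0.821702 = CAD 1,154,855.01
CAD 1,154,855.01 ÷ 0.866379 = AUD 1,332,967.45
AUD 1,332,967.45 × 5.55915 = HKD 7,410,166.00
HKD 7,410,166.00 × 0.638993 = BRL 4,735,044.20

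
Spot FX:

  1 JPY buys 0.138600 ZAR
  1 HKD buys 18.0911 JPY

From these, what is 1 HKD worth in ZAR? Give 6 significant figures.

HKD/ZAR = 2.50743

1 HKD × 18.0911 = 18.0911 JPY
18.0911 JPY × 0.138600 = 2.50743 ZAR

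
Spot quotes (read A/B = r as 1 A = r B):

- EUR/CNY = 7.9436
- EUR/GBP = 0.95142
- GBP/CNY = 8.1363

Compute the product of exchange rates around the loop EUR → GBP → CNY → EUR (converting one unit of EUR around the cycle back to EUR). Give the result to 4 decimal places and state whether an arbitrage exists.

Around EUR → GBP → CNY → EUR: 1 × 0.95142 × 8.1363 ÷ 7.9436 = 0.974500
Product < 1; profitable direction is EUR → CNY → GBP → EUR.

0.9745 (arbitrage exists)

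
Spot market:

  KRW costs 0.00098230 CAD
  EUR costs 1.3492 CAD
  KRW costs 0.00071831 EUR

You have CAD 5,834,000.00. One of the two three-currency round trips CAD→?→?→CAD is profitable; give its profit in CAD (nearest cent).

Profit: CAD 79,196.67

Profitable loop is CAD → EUR → KRW → CAD:
CAD 5,834,000.00 ÷ 1.3492 = EUR 4,324,043.88
EUR 4,324,043.88 ÷ 0.00071831 = KRW 6,019,746,179
KRW 6,019,746,179 × 0.00098230 = CAD 5,913,196.67
Profit = CAD 5,913,196.67 − CAD 5,834,000.00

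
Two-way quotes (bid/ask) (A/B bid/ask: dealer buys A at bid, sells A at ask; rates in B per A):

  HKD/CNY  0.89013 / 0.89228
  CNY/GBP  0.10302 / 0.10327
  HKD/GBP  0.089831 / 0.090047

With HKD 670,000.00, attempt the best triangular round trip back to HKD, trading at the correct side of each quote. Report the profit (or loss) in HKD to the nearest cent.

Net profit: HKD 12,308.12

Best loop HKD → CNY → GBP → HKD:
HKD 670,000.00 × 0.89013 (sell HKD at bid) = CNY 596,387.10
CNY 596,387.10 × 0.10302 (sell CNY at bid) = GBP 61,439.80
GBP 61,439.80 ÷ 0.090047 (buy HKD at ask) = HKD 682,308.12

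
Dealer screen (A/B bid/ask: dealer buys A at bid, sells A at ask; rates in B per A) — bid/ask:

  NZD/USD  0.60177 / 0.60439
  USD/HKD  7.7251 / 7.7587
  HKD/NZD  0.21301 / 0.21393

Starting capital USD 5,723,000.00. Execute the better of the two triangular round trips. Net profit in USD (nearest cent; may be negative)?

Best loop USD → NZD → HKD → USD:
USD 5,723,000.00 ÷ 0.60439 (buy NZD at ask) = NZD 9,469,051.44
NZD 9,469,051.44 ÷ 0.21393 (buy HKD at ask) = HKD 44,262,382.28
HKD 44,262,382.28 ÷ 7.7587 (buy USD at ask) = USD 5,704,870.95

Net result: USD -18,129.05 (no profitable arbitrage after spreads)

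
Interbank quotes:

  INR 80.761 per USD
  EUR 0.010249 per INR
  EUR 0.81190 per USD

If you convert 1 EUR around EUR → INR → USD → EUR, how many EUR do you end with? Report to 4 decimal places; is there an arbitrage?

Around EUR → INR → USD → EUR: 1 ÷ 0.010249 ÷ 80.761 × 0.81190 = 0.980888
Product < 1; profitable direction is EUR → USD → INR → EUR.

0.9809 (arbitrage exists)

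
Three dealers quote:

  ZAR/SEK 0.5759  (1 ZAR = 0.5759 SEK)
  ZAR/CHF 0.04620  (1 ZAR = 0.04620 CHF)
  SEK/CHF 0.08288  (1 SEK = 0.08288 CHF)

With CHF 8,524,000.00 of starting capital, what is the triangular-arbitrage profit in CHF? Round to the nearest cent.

Profit: CHF 282,397.54

Profitable loop is CHF → ZAR → SEK → CHF:
CHF 8,524,000.00 ÷ 0.04620 = ZAR 184,502,164.50
ZAR 184,502,164.50 × 0.5759 = SEK 106,254,796.54
SEK 106,254,796.54 × 0.08288 = CHF 8,806,397.54
Profit = CHF 8,806,397.54 − CHF 8,524,000.00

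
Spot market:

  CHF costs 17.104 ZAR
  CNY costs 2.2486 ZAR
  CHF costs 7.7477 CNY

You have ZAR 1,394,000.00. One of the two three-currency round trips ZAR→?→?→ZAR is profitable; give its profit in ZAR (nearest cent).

Profit: ZAR 25,874.92

Profitable loop is ZAR → CHF → CNY → ZAR:
ZAR 1,394,000.00 ÷ 17.104 = CHF 81,501.40
CHF 81,501.40 × 7.7477 = CNY 631,448.42
CNY 631,448.42 × 2.2486 = ZAR 1,419,874.92
Profit = ZAR 1,419,874.92 − ZAR 1,394,000.00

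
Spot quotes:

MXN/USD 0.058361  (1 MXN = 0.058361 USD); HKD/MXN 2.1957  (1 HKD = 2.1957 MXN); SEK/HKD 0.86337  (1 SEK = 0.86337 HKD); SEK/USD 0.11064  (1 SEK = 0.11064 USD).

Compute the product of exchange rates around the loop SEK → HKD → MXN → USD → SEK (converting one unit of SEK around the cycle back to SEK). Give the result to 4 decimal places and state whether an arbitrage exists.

Around SEK → HKD → MXN → USD → SEK: 1 × 0.86337 × 2.1957 × 0.058361 ÷ 0.11064 = 0.999955
Product ≈ 1 (deviation 0.004%, within rounding noise).

1.0000 (no arbitrage)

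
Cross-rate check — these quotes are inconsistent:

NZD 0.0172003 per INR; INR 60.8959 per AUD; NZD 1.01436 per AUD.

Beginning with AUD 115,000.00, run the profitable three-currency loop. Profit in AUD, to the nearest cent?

Profitable loop is AUD → INR → NZD → AUD:
AUD 115,000.00 × 60.8959 = INR 7,003,028.50
INR 7,003,028.50 × 0.0172003 = NZD 120,454.19
NZD 120,454.19 ÷ 1.01436 = AUD 118,748.96
Profit = AUD 118,748.96 − AUD 115,000.00

Profit: AUD 3,748.96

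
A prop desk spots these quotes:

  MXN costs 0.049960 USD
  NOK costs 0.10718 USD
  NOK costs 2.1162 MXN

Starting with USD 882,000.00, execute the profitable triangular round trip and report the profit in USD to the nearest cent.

Profit: USD 12,135.21

Profitable loop is USD → MXN → NOK → USD:
USD 882,000.00 ÷ 0.049960 = MXN 17,654,123.30
MXN 17,654,123.30 ÷ 2.1162 = NOK 8,342,369.95
NOK 8,342,369.95 × 0.10718 = USD 894,135.21
Profit = USD 894,135.21 − USD 882,000.00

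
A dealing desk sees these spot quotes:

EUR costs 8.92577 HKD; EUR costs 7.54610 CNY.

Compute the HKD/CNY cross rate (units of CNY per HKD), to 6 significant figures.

HKD/CNY = 0.845428

1 HKD ÷ 8.92577 = 0.112035 EUR
0.112035 EUR × 7.54610 = 0.845428 CNY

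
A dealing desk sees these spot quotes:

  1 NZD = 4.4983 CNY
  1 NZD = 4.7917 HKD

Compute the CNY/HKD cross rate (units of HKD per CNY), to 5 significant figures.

CNY/HKD = 1.0652

1 CNY ÷ 4.4983 = 0.222306 NZD
0.222306 NZD × 4.7917 = 1.06522 HKD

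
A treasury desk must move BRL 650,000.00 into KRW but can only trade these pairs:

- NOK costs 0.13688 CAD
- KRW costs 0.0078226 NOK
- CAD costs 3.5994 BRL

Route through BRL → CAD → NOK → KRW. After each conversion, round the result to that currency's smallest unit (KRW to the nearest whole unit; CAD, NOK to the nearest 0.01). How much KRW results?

BRL 650,000.00 ÷ 3.5994 = CAD 180,585.65
CAD 180,585.65 ÷ 0.13688 = NOK 1,319,299.02
NOK 1,319,299.02 ÷ 0.0078226 = KRW 168,652,241

KRW 168,652,241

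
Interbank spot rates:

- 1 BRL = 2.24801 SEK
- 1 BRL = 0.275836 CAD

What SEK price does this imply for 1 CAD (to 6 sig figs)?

1 CAD ÷ 0.275836 = 3.62534 BRL
3.62534 BRL × 2.24801 = 8.14981 SEK

CAD/SEK = 8.14981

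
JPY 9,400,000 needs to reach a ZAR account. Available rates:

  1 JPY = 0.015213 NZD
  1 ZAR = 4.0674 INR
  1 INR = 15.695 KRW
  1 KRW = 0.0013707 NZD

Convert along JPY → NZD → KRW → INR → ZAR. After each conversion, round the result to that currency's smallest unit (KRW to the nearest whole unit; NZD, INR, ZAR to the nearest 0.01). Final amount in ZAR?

JPY 9,400,000 × 0.015213 = NZD 143,002.20
NZD 143,002.20 ÷ 0.0013707 = KRW 104,327,862
KRW 104,327,862 ÷ 15.695 = INR 6,647,203.70
INR 6,647,203.70 ÷ 4.0674 = ZAR 1,634,263.58

ZAR 1,634,263.58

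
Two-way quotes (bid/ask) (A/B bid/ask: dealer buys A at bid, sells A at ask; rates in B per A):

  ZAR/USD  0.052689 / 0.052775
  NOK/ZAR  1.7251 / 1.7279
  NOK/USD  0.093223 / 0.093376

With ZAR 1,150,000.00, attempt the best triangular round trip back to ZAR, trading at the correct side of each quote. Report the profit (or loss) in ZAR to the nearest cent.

Best loop ZAR → NOK → USD → ZAR:
ZAR 1,150,000.00 ÷ 1.7279 (buy NOK at ask) = NOK 665,547.77
NOK 665,547.77 × 0.093223 (sell NOK at bid) = USD 62,044.36
USD 62,044.36 ÷ 0.052775 (buy ZAR at ask) = ZAR 1,175,639.23

Net profit: ZAR 25,639.23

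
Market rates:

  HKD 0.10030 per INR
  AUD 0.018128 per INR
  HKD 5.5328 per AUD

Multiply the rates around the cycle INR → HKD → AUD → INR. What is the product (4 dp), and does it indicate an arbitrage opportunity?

1.0000 (no arbitrage)

Around INR → HKD → AUD → INR: 1 × 0.10030 ÷ 5.5328 ÷ 0.018128 = 1.000014
Product ≈ 1 (deviation 0.001%, within rounding noise).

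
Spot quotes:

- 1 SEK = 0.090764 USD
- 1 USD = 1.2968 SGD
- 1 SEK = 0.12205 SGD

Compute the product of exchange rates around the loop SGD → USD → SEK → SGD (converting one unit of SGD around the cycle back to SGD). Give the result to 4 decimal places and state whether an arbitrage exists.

1.0369 (arbitrage exists)

Around SGD → USD → SEK → SGD: 1 ÷ 1.2968 ÷ 0.090764 × 0.12205 = 1.036934
Product > 1; profitable direction is SGD → USD → SEK → SGD.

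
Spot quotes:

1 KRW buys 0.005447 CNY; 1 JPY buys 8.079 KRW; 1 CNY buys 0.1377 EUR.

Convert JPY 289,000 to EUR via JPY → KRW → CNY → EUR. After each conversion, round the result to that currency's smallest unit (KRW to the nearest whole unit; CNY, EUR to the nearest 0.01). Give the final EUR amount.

JPY 289,000 × 8.079 = KRW 2,334,831
KRW 2,334,831 × 0.005447 = CNY 12,717.82
CNY 12,717.82 × 0.1377 = EUR 1,751.24

EUR 1,751.24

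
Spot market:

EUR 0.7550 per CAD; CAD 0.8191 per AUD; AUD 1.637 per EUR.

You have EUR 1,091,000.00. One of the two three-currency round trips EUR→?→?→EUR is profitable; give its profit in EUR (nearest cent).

Profitable loop is EUR → AUD → CAD → EUR:
EUR 1,091,000.00 × 1.637 = AUD 1,785,967.00
AUD 1,785,967.00 × 0.8191 = CAD 1,462,885.57
CAD 1,462,885.57 × 0.7550 = EUR 1,104,478.61
Profit = EUR 1,104,478.61 − EUR 1,091,000.00

Profit: EUR 13,478.61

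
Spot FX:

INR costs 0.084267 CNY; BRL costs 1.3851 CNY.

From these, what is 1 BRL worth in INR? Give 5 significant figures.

BRL/INR = 16.437

1 BRL × 1.3851 = 1.3851 CNY
1.3851 CNY ÷ 0.084267 = 16.437 INR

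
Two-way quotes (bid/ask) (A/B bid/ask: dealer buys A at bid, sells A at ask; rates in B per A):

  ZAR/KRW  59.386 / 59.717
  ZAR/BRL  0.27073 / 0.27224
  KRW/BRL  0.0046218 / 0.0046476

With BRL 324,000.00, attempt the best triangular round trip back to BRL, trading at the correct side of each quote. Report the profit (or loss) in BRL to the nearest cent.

Best loop BRL → ZAR → KRW → BRL:
BRL 324,000.00 ÷ 0.27224 (buy ZAR at ask) = ZAR 1,190,126.36
ZAR 1,190,126.36 × 59.386 (sell ZAR at bid) = KRW 70,676,844
KRW 70,676,844 × 0.0046218 (sell KRW at bid) = BRL 326,654.24

Net profit: BRL 2,654.24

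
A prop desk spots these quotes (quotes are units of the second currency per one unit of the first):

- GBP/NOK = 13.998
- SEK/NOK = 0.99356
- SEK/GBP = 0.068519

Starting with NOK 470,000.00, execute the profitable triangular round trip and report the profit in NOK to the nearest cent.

Profitable loop is NOK → GBP → SEK → NOK:
NOK 470,000.00 ÷ 13.998 = GBP 33,576.23
GBP 33,576.23 ÷ 0.068519 = SEK 490,027.95
SEK 490,027.95 × 0.99356 = NOK 486,872.17
Profit = NOK 486,872.17 − NOK 470,000.00

Profit: NOK 16,872.17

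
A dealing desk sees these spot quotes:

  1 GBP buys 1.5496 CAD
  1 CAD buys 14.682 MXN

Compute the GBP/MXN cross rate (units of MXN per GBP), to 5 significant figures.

GBP/MXN = 22.751

1 GBP × 1.5496 = 1.5496 CAD
1.5496 CAD × 14.682 = 22.7512 MXN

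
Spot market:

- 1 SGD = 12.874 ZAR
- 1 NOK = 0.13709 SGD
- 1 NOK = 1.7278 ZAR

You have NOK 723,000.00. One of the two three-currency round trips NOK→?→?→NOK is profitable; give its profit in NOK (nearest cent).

Profit: NOK 15,523.14

Profitable loop is NOK → SGD → ZAR → NOK:
NOK 723,000.00 × 0.13709 = SGD 99,116.07
SGD 99,116.07 × 12.874 = ZAR 1,276,020.29
ZAR 1,276,020.29 ÷ 1.7278 = NOK 738,523.14
Profit = NOK 738,523.14 − NOK 723,000.00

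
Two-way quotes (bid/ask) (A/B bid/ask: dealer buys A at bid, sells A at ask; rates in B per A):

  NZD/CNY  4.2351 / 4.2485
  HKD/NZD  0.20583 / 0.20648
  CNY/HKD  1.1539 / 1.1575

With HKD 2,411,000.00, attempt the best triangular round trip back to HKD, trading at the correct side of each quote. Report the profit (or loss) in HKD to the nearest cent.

Net profit: HKD 14,145.09

Best loop HKD → NZD → CNY → HKD:
HKD 2,411,000.00 × 0.20583 (sell HKD at bid) = NZD 496,256.13
NZD 496,256.13 × 4.2351 (sell NZD at bid) = CNY 2,101,694.34
CNY 2,101,694.34 × 1.1539 (sell CNY at bid) = HKD 2,425,145.09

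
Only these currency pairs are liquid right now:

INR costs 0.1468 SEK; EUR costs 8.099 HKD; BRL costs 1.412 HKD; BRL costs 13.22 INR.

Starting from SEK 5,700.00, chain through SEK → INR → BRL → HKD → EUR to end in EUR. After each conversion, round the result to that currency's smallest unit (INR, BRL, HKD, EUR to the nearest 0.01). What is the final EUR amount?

SEK 5,700.00 ÷ 0.1468 = INR 38,828.34
INR 38,828.34 ÷ 13.22 = BRL 2,937.09
BRL 2,937.09 × 1.412 = HKD 4,147.17
HKD 4,147.17 ÷ 8.099 = EUR 512.06

EUR 512.06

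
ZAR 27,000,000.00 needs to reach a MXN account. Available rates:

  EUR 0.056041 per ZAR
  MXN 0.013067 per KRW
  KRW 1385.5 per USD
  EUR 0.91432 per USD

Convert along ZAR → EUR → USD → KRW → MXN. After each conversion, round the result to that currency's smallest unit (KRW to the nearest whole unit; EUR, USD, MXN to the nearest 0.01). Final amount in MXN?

MXN 29,960,830.07

ZAR 27,000,000.00 × 0.056041 = EUR 1,513,107.00
EUR 1,513,107.00 ÷ 0.91432 = USD 1,654,898.72
USD 1,654,898.72 × 1385.5 = KRW 2,292,862,177
KRW 2,292,862,177 × 0.013067 = MXN 29,960,830.07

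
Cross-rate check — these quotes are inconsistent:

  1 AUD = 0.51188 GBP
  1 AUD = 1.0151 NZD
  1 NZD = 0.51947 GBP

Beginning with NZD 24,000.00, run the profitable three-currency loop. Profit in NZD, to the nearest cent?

Profitable loop is NZD → GBP → AUD → NZD:
NZD 24,000.00 × 0.51947 = GBP 12,467.28
GBP 12,467.28 ÷ 0.51188 = AUD 24,355.86
AUD 24,355.86 × 1.0151 = NZD 24,723.64
Profit = NZD 24,723.64 − NZD 24,000.00

Profit: NZD 723.64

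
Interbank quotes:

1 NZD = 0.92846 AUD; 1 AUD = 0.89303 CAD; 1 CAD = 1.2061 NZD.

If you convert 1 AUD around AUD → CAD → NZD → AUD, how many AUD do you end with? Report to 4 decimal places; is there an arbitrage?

Around AUD → CAD → NZD → AUD: 1 × 0.89303 × 1.2061 × 0.92846 = 1.000029
Product ≈ 1 (deviation 0.003%, within rounding noise).

1.0000 (no arbitrage)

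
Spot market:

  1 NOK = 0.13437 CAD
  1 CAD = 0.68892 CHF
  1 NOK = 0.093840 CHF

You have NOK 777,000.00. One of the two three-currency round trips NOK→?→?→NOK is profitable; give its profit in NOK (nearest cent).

Profitable loop is NOK → CHF → CAD → NOK:
NOK 777,000.00 × 0.093840 = CHF 72,913.68
CHF 72,913.68 ÷ 0.68892 = CAD 105,837.66
CAD 105,837.66 ÷ 0.13437 = NOK 787,658.40
Profit = NOK 787,658.40 − NOK 777,000.00

Profit: NOK 10,658.40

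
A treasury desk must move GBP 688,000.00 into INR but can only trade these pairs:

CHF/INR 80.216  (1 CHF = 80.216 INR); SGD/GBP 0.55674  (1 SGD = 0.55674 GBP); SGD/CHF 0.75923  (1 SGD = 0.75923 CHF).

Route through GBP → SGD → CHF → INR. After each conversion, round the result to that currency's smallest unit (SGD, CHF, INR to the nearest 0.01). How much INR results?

INR 75,261,068.11

GBP 688,000.00 ÷ 0.55674 = SGD 1,235,765.35
SGD 1,235,765.35 × 0.75923 = CHF 938,230.13
CHF 938,230.13 × 80.216 = INR 75,261,068.11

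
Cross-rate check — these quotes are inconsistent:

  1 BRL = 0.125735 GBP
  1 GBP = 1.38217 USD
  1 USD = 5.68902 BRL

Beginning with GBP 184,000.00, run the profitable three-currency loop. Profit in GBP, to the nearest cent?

Profit: GBP 2,107.00

Profitable loop is GBP → BRL → USD → GBP:
GBP 184,000.00 ÷ 0.125735 = BRL 1,463,395.24
BRL 1,463,395.24 ÷ 5.68902 = USD 257,231.52
USD 257,231.52 ÷ 1.38217 = GBP 186,107.00
Profit = GBP 186,107.00 − GBP 184,000.00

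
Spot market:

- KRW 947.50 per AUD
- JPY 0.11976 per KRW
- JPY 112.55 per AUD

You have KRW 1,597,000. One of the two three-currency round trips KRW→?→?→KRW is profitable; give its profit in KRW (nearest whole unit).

Profit: KRW 13,091

Profitable loop is KRW → JPY → AUD → KRW:
KRW 1,597,000 × 0.11976 = JPY 191,257
JPY 191,257 ÷ 112.55 = AUD 1,699.30
AUD 1,699.30 × 947.50 = KRW 1,610,091
Profit = KRW 1,610,091 − KRW 1,597,000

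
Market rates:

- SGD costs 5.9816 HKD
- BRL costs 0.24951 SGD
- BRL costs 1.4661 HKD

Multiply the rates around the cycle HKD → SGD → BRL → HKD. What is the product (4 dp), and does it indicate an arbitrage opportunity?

0.9823 (arbitrage exists)

Around HKD → SGD → BRL → HKD: 1 ÷ 5.9816 ÷ 0.24951 × 1.4661 = 0.982332
Product < 1; profitable direction is HKD → BRL → SGD → HKD.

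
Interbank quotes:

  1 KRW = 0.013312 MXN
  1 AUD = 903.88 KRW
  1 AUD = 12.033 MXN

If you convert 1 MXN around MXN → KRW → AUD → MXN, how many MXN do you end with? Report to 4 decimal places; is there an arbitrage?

Around MXN → KRW → AUD → MXN: 1 ÷ 0.013312 ÷ 903.88 × 12.033 = 1.000046
Product ≈ 1 (deviation 0.005%, within rounding noise).

1.0000 (no arbitrage)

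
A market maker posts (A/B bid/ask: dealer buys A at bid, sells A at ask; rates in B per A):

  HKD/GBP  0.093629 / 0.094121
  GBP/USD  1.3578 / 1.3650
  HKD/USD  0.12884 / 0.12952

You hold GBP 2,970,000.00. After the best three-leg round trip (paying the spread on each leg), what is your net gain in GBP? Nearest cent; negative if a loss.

Best loop GBP → HKD → USD → GBP:
GBP 2,970,000.00 ÷ 0.094121 (buy HKD at ask) = HKD 31,555,125.85
HKD 31,555,125.85 × 0.12884 (sell HKD at bid) = USD 4,065,562.41
USD 4,065,562.41 ÷ 1.3650 (buy GBP at ask) = GBP 2,978,434.00

Net profit: GBP 8,434.00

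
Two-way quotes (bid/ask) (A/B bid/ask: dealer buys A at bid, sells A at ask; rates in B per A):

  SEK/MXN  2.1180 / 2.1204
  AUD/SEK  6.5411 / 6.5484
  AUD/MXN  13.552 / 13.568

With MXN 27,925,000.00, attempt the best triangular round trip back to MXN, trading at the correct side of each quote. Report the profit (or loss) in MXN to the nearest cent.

Best loop MXN → AUD → SEK → MXN:
MXN 27,925,000.00 ÷ 13.568 (buy AUD at ask) = AUD 2,058,151.53
AUD 2,058,151.53 × 6.5411 (sell AUD at bid) = SEK 13,462,574.99
SEK 13,462,574.99 × 2.1180 (sell SEK at bid) = MXN 28,513,733.83

Net profit: MXN 588,733.83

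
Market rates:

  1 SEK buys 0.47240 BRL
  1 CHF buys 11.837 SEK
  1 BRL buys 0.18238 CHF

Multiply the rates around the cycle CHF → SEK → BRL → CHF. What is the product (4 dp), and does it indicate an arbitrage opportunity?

1.0198 (arbitrage exists)

Around CHF → SEK → BRL → CHF: 1 × 11.837 × 0.47240 × 0.18238 = 1.019832
Product > 1; profitable direction is CHF → SEK → BRL → CHF.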